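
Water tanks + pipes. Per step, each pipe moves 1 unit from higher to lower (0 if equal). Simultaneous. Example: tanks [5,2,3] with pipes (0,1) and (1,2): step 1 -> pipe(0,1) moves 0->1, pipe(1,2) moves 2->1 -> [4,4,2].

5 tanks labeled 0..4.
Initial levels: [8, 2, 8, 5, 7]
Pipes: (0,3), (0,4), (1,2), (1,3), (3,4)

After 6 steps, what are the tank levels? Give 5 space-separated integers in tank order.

Step 1: flows [0->3,0->4,2->1,3->1,4->3] -> levels [6 4 7 6 7]
Step 2: flows [0=3,4->0,2->1,3->1,4->3] -> levels [7 6 6 6 5]
Step 3: flows [0->3,0->4,1=2,1=3,3->4] -> levels [5 6 6 6 7]
Step 4: flows [3->0,4->0,1=2,1=3,4->3] -> levels [7 6 6 6 5]
  -> period-2 cycle: step 4 state = step 2 state
  -> state at step 6: (6-2) mod 2 = 0, same as step 2 -> [7 6 6 6 5]

Answer: 7 6 6 6 5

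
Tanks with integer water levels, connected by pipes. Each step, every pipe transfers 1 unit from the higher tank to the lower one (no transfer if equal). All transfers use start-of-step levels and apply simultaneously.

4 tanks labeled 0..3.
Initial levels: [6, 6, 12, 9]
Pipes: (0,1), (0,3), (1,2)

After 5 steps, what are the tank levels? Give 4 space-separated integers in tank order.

Answer: 7 10 8 8

Derivation:
Step 1: flows [0=1,3->0,2->1] -> levels [7 7 11 8]
Step 2: flows [0=1,3->0,2->1] -> levels [8 8 10 7]
Step 3: flows [0=1,0->3,2->1] -> levels [7 9 9 8]
Step 4: flows [1->0,3->0,1=2] -> levels [9 8 9 7]
Step 5: flows [0->1,0->3,2->1] -> levels [7 10 8 8]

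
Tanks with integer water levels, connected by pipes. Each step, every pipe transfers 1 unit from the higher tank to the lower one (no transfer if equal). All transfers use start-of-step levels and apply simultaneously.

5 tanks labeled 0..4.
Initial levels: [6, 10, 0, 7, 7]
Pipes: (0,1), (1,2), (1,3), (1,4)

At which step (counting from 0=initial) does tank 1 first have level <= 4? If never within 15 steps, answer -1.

Answer: 3

Derivation:
Step 1: flows [1->0,1->2,1->3,1->4] -> levels [7 6 1 8 8]
Step 2: flows [0->1,1->2,3->1,4->1] -> levels [6 8 2 7 7]
Step 3: flows [1->0,1->2,1->3,1->4] -> levels [7 4 3 8 8]
Tank 1 first reaches <=4 at step 3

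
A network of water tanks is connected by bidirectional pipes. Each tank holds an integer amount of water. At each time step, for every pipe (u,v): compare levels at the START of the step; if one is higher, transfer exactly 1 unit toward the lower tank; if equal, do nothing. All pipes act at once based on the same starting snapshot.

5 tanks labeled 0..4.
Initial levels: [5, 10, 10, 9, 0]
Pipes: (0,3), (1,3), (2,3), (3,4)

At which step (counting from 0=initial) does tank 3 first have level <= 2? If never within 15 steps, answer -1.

Step 1: flows [3->0,1->3,2->3,3->4] -> levels [6 9 9 9 1]
Step 2: flows [3->0,1=3,2=3,3->4] -> levels [7 9 9 7 2]
Step 3: flows [0=3,1->3,2->3,3->4] -> levels [7 8 8 8 3]
Step 4: flows [3->0,1=3,2=3,3->4] -> levels [8 8 8 6 4]
Step 5: flows [0->3,1->3,2->3,3->4] -> levels [7 7 7 8 5]
Step 6: flows [3->0,3->1,3->2,3->4] -> levels [8 8 8 4 6]
Step 7: flows [0->3,1->3,2->3,4->3] -> levels [7 7 7 8 5]
  -> period-2 cycle (repeats step 5); tank 3 never drops to <=2
Tank 3 never reaches <=2 within 15 steps

Answer: -1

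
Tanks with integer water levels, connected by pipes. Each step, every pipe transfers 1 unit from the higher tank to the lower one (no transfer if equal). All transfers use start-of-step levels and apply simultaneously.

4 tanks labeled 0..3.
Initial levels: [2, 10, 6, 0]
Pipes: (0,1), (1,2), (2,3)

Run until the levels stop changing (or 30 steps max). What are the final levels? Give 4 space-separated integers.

Step 1: flows [1->0,1->2,2->3] -> levels [3 8 6 1]
Step 2: flows [1->0,1->2,2->3] -> levels [4 6 6 2]
Step 3: flows [1->0,1=2,2->3] -> levels [5 5 5 3]
Step 4: flows [0=1,1=2,2->3] -> levels [5 5 4 4]
Step 5: flows [0=1,1->2,2=3] -> levels [5 4 5 4]
Step 6: flows [0->1,2->1,2->3] -> levels [4 6 3 5]
Step 7: flows [1->0,1->2,3->2] -> levels [5 4 5 4]
  -> period-2 cycle: step 7 state = step 5 state; never stabilizes
  -> state at step 30: (30-5) mod 2 = 1, same as step 6 -> [4 6 3 5]

Answer: 4 6 3 5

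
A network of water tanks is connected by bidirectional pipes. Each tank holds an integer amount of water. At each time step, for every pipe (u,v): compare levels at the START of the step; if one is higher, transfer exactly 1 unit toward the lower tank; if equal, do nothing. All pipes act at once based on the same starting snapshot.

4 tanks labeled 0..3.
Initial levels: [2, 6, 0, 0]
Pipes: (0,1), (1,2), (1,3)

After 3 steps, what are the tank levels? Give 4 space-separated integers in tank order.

Step 1: flows [1->0,1->2,1->3] -> levels [3 3 1 1]
Step 2: flows [0=1,1->2,1->3] -> levels [3 1 2 2]
Step 3: flows [0->1,2->1,3->1] -> levels [2 4 1 1]

Answer: 2 4 1 1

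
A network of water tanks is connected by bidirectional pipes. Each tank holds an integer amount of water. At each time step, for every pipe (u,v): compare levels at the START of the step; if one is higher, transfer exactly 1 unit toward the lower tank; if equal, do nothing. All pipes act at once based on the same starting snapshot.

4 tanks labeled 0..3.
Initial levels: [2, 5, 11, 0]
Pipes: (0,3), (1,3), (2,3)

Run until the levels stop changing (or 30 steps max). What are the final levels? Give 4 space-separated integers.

Answer: 4 4 4 6

Derivation:
Step 1: flows [0->3,1->3,2->3] -> levels [1 4 10 3]
Step 2: flows [3->0,1->3,2->3] -> levels [2 3 9 4]
Step 3: flows [3->0,3->1,2->3] -> levels [3 4 8 3]
Step 4: flows [0=3,1->3,2->3] -> levels [3 3 7 5]
Step 5: flows [3->0,3->1,2->3] -> levels [4 4 6 4]
Step 6: flows [0=3,1=3,2->3] -> levels [4 4 5 5]
Step 7: flows [3->0,3->1,2=3] -> levels [5 5 5 3]
Step 8: flows [0->3,1->3,2->3] -> levels [4 4 4 6]
Step 9: flows [3->0,3->1,3->2] -> levels [5 5 5 3]
  -> period-2 cycle: step 9 state = step 7 state; never stabilizes
  -> state at step 30: (30-7) mod 2 = 1, same as step 8 -> [4 4 4 6]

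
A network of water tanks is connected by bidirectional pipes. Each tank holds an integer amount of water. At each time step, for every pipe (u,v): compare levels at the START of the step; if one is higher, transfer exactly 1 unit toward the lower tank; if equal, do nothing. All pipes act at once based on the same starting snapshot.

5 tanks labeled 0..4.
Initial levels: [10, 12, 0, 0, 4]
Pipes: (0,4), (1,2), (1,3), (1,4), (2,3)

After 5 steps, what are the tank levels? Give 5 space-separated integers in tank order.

Answer: 7 5 4 4 6

Derivation:
Step 1: flows [0->4,1->2,1->3,1->4,2=3] -> levels [9 9 1 1 6]
Step 2: flows [0->4,1->2,1->3,1->4,2=3] -> levels [8 6 2 2 8]
Step 3: flows [0=4,1->2,1->3,4->1,2=3] -> levels [8 5 3 3 7]
Step 4: flows [0->4,1->2,1->3,4->1,2=3] -> levels [7 4 4 4 7]
Step 5: flows [0=4,1=2,1=3,4->1,2=3] -> levels [7 5 4 4 6]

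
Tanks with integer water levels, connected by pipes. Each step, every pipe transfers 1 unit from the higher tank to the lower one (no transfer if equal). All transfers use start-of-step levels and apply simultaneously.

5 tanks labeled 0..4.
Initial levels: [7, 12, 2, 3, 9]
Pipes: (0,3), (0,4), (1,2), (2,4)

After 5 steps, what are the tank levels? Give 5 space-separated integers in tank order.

Answer: 5 7 7 6 8

Derivation:
Step 1: flows [0->3,4->0,1->2,4->2] -> levels [7 11 4 4 7]
Step 2: flows [0->3,0=4,1->2,4->2] -> levels [6 10 6 5 6]
Step 3: flows [0->3,0=4,1->2,2=4] -> levels [5 9 7 6 6]
Step 4: flows [3->0,4->0,1->2,2->4] -> levels [7 8 7 5 6]
Step 5: flows [0->3,0->4,1->2,2->4] -> levels [5 7 7 6 8]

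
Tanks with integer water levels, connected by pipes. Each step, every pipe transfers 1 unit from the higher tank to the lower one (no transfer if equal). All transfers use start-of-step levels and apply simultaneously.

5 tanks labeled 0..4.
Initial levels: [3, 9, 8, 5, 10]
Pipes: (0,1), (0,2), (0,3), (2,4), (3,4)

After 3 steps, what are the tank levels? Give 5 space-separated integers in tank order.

Answer: 7 7 7 7 7

Derivation:
Step 1: flows [1->0,2->0,3->0,4->2,4->3] -> levels [6 8 8 5 8]
Step 2: flows [1->0,2->0,0->3,2=4,4->3] -> levels [7 7 7 7 7]
Step 3: flows [0=1,0=2,0=3,2=4,3=4] -> levels [7 7 7 7 7]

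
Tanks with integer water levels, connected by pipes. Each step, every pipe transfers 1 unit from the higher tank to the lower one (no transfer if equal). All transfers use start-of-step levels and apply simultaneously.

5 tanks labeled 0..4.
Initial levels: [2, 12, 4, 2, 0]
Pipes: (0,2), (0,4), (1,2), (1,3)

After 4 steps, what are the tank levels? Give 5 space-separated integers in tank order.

Step 1: flows [2->0,0->4,1->2,1->3] -> levels [2 10 4 3 1]
Step 2: flows [2->0,0->4,1->2,1->3] -> levels [2 8 4 4 2]
Step 3: flows [2->0,0=4,1->2,1->3] -> levels [3 6 4 5 2]
Step 4: flows [2->0,0->4,1->2,1->3] -> levels [3 4 4 6 3]

Answer: 3 4 4 6 3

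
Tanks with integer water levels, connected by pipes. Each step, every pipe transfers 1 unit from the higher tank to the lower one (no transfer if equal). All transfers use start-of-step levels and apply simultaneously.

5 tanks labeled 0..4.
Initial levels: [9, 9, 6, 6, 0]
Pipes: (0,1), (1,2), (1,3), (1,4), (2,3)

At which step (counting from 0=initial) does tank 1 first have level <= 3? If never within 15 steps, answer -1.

Step 1: flows [0=1,1->2,1->3,1->4,2=3] -> levels [9 6 7 7 1]
Step 2: flows [0->1,2->1,3->1,1->4,2=3] -> levels [8 8 6 6 2]
Step 3: flows [0=1,1->2,1->3,1->4,2=3] -> levels [8 5 7 7 3]
Step 4: flows [0->1,2->1,3->1,1->4,2=3] -> levels [7 7 6 6 4]
Step 5: flows [0=1,1->2,1->3,1->4,2=3] -> levels [7 4 7 7 5]
Step 6: flows [0->1,2->1,3->1,4->1,2=3] -> levels [6 8 6 6 4]
Step 7: flows [1->0,1->2,1->3,1->4,2=3] -> levels [7 4 7 7 5]
  -> period-2 cycle (repeats step 5); tank 1 never drops to <=3
Tank 1 never reaches <=3 within 15 steps

Answer: -1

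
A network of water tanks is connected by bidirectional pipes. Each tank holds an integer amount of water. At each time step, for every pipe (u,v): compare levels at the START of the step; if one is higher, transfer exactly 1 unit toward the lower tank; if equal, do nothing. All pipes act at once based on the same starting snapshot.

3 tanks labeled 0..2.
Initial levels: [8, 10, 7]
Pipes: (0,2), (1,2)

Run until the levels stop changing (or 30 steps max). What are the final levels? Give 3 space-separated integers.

Step 1: flows [0->2,1->2] -> levels [7 9 9]
Step 2: flows [2->0,1=2] -> levels [8 9 8]
Step 3: flows [0=2,1->2] -> levels [8 8 9]
Step 4: flows [2->0,2->1] -> levels [9 9 7]
Step 5: flows [0->2,1->2] -> levels [8 8 9]
  -> period-2 cycle: step 5 state = step 3 state; never stabilizes
  -> state at step 30: (30-3) mod 2 = 1, same as step 4 -> [9 9 7]

Answer: 9 9 7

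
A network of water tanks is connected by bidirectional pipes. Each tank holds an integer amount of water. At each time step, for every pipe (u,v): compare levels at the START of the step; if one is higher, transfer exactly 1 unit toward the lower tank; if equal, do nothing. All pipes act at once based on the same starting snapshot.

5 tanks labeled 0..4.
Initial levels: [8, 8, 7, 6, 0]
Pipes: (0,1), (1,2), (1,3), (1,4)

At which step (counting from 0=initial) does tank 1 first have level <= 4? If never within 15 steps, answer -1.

Answer: 5

Derivation:
Step 1: flows [0=1,1->2,1->3,1->4] -> levels [8 5 8 7 1]
Step 2: flows [0->1,2->1,3->1,1->4] -> levels [7 7 7 6 2]
Step 3: flows [0=1,1=2,1->3,1->4] -> levels [7 5 7 7 3]
Step 4: flows [0->1,2->1,3->1,1->4] -> levels [6 7 6 6 4]
Step 5: flows [1->0,1->2,1->3,1->4] -> levels [7 3 7 7 5]
Tank 1 first reaches <=4 at step 5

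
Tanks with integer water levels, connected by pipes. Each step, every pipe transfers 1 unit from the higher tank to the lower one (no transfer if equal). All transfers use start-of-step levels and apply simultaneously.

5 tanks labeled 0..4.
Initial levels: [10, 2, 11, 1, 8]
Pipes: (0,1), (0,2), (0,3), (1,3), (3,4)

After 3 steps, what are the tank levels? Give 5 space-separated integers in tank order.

Answer: 7 6 8 6 5

Derivation:
Step 1: flows [0->1,2->0,0->3,1->3,4->3] -> levels [9 2 10 4 7]
Step 2: flows [0->1,2->0,0->3,3->1,4->3] -> levels [8 4 9 5 6]
Step 3: flows [0->1,2->0,0->3,3->1,4->3] -> levels [7 6 8 6 5]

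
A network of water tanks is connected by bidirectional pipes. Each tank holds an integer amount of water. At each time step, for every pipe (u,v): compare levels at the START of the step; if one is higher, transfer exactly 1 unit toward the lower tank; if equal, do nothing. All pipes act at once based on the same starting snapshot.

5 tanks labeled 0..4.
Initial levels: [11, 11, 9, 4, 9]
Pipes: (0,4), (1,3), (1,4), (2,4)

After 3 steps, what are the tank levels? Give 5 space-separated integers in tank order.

Step 1: flows [0->4,1->3,1->4,2=4] -> levels [10 9 9 5 11]
Step 2: flows [4->0,1->3,4->1,4->2] -> levels [11 9 10 6 8]
Step 3: flows [0->4,1->3,1->4,2->4] -> levels [10 7 9 7 11]

Answer: 10 7 9 7 11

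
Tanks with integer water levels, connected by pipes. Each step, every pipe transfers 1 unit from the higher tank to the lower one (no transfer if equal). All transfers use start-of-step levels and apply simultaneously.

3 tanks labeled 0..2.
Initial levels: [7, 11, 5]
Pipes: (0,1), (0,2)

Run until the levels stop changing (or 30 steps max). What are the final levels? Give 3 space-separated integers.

Step 1: flows [1->0,0->2] -> levels [7 10 6]
Step 2: flows [1->0,0->2] -> levels [7 9 7]
Step 3: flows [1->0,0=2] -> levels [8 8 7]
Step 4: flows [0=1,0->2] -> levels [7 8 8]
Step 5: flows [1->0,2->0] -> levels [9 7 7]
Step 6: flows [0->1,0->2] -> levels [7 8 8]
  -> period-2 cycle: step 6 state = step 4 state; never stabilizes
  -> state at step 30: (30-4) mod 2 = 0, same as step 4 -> [7 8 8]

Answer: 7 8 8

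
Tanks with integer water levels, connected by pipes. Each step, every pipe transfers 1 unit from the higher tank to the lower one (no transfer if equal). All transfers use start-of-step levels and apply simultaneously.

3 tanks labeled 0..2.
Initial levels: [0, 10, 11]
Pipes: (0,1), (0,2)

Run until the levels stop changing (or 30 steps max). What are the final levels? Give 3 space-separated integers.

Answer: 8 6 7

Derivation:
Step 1: flows [1->0,2->0] -> levels [2 9 10]
Step 2: flows [1->0,2->0] -> levels [4 8 9]
Step 3: flows [1->0,2->0] -> levels [6 7 8]
Step 4: flows [1->0,2->0] -> levels [8 6 7]
Step 5: flows [0->1,0->2] -> levels [6 7 8]
  -> period-2 cycle: step 5 state = step 3 state; never stabilizes
  -> state at step 30: (30-3) mod 2 = 1, same as step 4 -> [8 6 7]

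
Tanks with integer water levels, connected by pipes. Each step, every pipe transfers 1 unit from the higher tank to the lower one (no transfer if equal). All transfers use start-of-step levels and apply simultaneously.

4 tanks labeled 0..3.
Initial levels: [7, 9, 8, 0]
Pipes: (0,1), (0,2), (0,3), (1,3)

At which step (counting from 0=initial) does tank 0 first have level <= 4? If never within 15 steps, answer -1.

Step 1: flows [1->0,2->0,0->3,1->3] -> levels [8 7 7 2]
Step 2: flows [0->1,0->2,0->3,1->3] -> levels [5 7 8 4]
Step 3: flows [1->0,2->0,0->3,1->3] -> levels [6 5 7 6]
Step 4: flows [0->1,2->0,0=3,3->1] -> levels [6 7 6 5]
Step 5: flows [1->0,0=2,0->3,1->3] -> levels [6 5 6 7]
Step 6: flows [0->1,0=2,3->0,3->1] -> levels [6 7 6 5]
  -> period-2 cycle (repeats step 4); tank 0 never drops to <=4
Tank 0 never reaches <=4 within 15 steps

Answer: -1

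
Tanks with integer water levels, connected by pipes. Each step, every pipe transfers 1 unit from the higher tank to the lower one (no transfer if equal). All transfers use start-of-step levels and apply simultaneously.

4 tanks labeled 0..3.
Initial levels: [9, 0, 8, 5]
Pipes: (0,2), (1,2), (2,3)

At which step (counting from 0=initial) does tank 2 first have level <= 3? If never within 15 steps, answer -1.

Answer: -1

Derivation:
Step 1: flows [0->2,2->1,2->3] -> levels [8 1 7 6]
Step 2: flows [0->2,2->1,2->3] -> levels [7 2 6 7]
Step 3: flows [0->2,2->1,3->2] -> levels [6 3 7 6]
Step 4: flows [2->0,2->1,2->3] -> levels [7 4 4 7]
Step 5: flows [0->2,1=2,3->2] -> levels [6 4 6 6]
Step 6: flows [0=2,2->1,2=3] -> levels [6 5 5 6]
Step 7: flows [0->2,1=2,3->2] -> levels [5 5 7 5]
Step 8: flows [2->0,2->1,2->3] -> levels [6 6 4 6]
Step 9: flows [0->2,1->2,3->2] -> levels [5 5 7 5]
  -> period-2 cycle (repeats step 7); tank 2 never drops to <=3
Tank 2 never reaches <=3 within 15 steps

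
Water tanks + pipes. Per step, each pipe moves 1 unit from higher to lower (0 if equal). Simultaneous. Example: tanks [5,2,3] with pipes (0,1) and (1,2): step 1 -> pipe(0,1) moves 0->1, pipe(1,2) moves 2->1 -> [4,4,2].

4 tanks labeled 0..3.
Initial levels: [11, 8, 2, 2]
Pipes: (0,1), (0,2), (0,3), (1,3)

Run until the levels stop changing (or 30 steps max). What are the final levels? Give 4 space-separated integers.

Step 1: flows [0->1,0->2,0->3,1->3] -> levels [8 8 3 4]
Step 2: flows [0=1,0->2,0->3,1->3] -> levels [6 7 4 6]
Step 3: flows [1->0,0->2,0=3,1->3] -> levels [6 5 5 7]
Step 4: flows [0->1,0->2,3->0,3->1] -> levels [5 7 6 5]
Step 5: flows [1->0,2->0,0=3,1->3] -> levels [7 5 5 6]
Step 6: flows [0->1,0->2,0->3,3->1] -> levels [4 7 6 6]
Step 7: flows [1->0,2->0,3->0,1->3] -> levels [7 5 5 6]
  -> period-2 cycle: step 7 state = step 5 state; never stabilizes
  -> state at step 30: (30-5) mod 2 = 1, same as step 6 -> [4 7 6 6]

Answer: 4 7 6 6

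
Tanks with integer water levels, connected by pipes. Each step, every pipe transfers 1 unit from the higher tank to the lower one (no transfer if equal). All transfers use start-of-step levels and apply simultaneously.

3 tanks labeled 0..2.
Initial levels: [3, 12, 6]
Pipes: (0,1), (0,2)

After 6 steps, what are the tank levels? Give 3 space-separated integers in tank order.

Answer: 7 7 7

Derivation:
Step 1: flows [1->0,2->0] -> levels [5 11 5]
Step 2: flows [1->0,0=2] -> levels [6 10 5]
Step 3: flows [1->0,0->2] -> levels [6 9 6]
Step 4: flows [1->0,0=2] -> levels [7 8 6]
Step 5: flows [1->0,0->2] -> levels [7 7 7]
Step 6: flows [0=1,0=2] -> levels [7 7 7]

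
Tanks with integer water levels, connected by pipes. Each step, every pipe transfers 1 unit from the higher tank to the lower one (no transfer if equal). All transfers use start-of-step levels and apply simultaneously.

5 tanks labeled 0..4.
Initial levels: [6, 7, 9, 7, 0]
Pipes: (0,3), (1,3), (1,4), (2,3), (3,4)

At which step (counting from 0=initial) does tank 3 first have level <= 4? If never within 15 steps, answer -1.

Step 1: flows [3->0,1=3,1->4,2->3,3->4] -> levels [7 6 8 6 2]
Step 2: flows [0->3,1=3,1->4,2->3,3->4] -> levels [6 5 7 7 4]
Step 3: flows [3->0,3->1,1->4,2=3,3->4] -> levels [7 5 7 4 6]
Tank 3 first reaches <=4 at step 3

Answer: 3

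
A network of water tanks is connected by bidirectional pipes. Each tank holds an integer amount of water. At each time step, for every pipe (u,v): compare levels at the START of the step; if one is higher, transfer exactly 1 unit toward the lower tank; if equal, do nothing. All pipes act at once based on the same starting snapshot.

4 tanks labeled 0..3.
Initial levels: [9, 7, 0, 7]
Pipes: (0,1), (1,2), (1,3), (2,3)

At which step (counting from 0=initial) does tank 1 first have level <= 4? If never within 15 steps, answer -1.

Step 1: flows [0->1,1->2,1=3,3->2] -> levels [8 7 2 6]
Step 2: flows [0->1,1->2,1->3,3->2] -> levels [7 6 4 6]
Step 3: flows [0->1,1->2,1=3,3->2] -> levels [6 6 6 5]
Step 4: flows [0=1,1=2,1->3,2->3] -> levels [6 5 5 7]
Step 5: flows [0->1,1=2,3->1,3->2] -> levels [5 7 6 5]
Step 6: flows [1->0,1->2,1->3,2->3] -> levels [6 4 6 7]
Tank 1 first reaches <=4 at step 6

Answer: 6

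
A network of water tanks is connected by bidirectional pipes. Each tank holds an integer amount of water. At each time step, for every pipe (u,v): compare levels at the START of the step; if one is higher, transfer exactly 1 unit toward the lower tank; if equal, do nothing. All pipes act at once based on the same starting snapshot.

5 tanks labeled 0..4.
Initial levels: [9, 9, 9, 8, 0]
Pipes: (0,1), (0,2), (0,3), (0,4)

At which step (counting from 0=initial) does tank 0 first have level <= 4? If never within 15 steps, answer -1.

Answer: -1

Derivation:
Step 1: flows [0=1,0=2,0->3,0->4] -> levels [7 9 9 9 1]
Step 2: flows [1->0,2->0,3->0,0->4] -> levels [9 8 8 8 2]
Step 3: flows [0->1,0->2,0->3,0->4] -> levels [5 9 9 9 3]
Step 4: flows [1->0,2->0,3->0,0->4] -> levels [7 8 8 8 4]
Step 5: flows [1->0,2->0,3->0,0->4] -> levels [9 7 7 7 5]
Step 6: flows [0->1,0->2,0->3,0->4] -> levels [5 8 8 8 6]
Step 7: flows [1->0,2->0,3->0,4->0] -> levels [9 7 7 7 5]
  -> period-2 cycle (repeats step 5); tank 0 never drops to <=4
Tank 0 never reaches <=4 within 15 steps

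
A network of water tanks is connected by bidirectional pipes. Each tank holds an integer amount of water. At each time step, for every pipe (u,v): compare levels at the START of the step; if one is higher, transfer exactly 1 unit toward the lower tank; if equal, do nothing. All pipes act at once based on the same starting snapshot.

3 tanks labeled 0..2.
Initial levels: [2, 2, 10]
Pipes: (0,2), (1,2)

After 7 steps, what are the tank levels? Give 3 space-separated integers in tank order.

Answer: 5 5 4

Derivation:
Step 1: flows [2->0,2->1] -> levels [3 3 8]
Step 2: flows [2->0,2->1] -> levels [4 4 6]
Step 3: flows [2->0,2->1] -> levels [5 5 4]
Step 4: flows [0->2,1->2] -> levels [4 4 6]
  -> period-2 cycle: step 4 state = step 2 state
  -> state at step 7: (7-2) mod 2 = 1, same as step 3 -> [5 5 4]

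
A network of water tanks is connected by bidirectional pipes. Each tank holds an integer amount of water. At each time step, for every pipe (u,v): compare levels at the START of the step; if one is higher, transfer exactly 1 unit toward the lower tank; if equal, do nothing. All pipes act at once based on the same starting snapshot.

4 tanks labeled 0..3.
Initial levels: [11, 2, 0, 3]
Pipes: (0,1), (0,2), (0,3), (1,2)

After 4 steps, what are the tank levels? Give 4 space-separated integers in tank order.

Answer: 6 3 3 4

Derivation:
Step 1: flows [0->1,0->2,0->3,1->2] -> levels [8 2 2 4]
Step 2: flows [0->1,0->2,0->3,1=2] -> levels [5 3 3 5]
Step 3: flows [0->1,0->2,0=3,1=2] -> levels [3 4 4 5]
Step 4: flows [1->0,2->0,3->0,1=2] -> levels [6 3 3 4]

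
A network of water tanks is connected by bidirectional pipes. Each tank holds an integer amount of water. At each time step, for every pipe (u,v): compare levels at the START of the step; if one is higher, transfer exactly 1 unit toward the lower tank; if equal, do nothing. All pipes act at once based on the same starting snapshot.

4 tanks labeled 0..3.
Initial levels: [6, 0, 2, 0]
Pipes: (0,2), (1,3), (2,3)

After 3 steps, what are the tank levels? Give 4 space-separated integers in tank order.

Answer: 3 1 2 2

Derivation:
Step 1: flows [0->2,1=3,2->3] -> levels [5 0 2 1]
Step 2: flows [0->2,3->1,2->3] -> levels [4 1 2 1]
Step 3: flows [0->2,1=3,2->3] -> levels [3 1 2 2]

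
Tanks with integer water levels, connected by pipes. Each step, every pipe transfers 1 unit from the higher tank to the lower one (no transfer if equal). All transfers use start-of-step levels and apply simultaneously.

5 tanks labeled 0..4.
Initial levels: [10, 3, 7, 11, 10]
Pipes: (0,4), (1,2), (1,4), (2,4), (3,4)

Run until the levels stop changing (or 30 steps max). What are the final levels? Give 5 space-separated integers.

Step 1: flows [0=4,2->1,4->1,4->2,3->4] -> levels [10 5 7 10 9]
Step 2: flows [0->4,2->1,4->1,4->2,3->4] -> levels [9 7 7 9 9]
Step 3: flows [0=4,1=2,4->1,4->2,3=4] -> levels [9 8 8 9 7]
Step 4: flows [0->4,1=2,1->4,2->4,3->4] -> levels [8 7 7 8 11]
Step 5: flows [4->0,1=2,4->1,4->2,4->3] -> levels [9 8 8 9 7]
  -> period-2 cycle: step 5 state = step 3 state; never stabilizes
  -> state at step 30: (30-3) mod 2 = 1, same as step 4 -> [8 7 7 8 11]

Answer: 8 7 7 8 11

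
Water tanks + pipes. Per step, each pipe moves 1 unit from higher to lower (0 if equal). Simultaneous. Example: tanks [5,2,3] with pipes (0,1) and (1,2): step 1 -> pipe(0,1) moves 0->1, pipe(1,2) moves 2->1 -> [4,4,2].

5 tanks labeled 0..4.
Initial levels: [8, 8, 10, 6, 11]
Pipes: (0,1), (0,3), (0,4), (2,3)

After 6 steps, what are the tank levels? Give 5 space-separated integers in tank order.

Answer: 10 8 9 8 8

Derivation:
Step 1: flows [0=1,0->3,4->0,2->3] -> levels [8 8 9 8 10]
Step 2: flows [0=1,0=3,4->0,2->3] -> levels [9 8 8 9 9]
Step 3: flows [0->1,0=3,0=4,3->2] -> levels [8 9 9 8 9]
Step 4: flows [1->0,0=3,4->0,2->3] -> levels [10 8 8 9 8]
Step 5: flows [0->1,0->3,0->4,3->2] -> levels [7 9 9 9 9]
Step 6: flows [1->0,3->0,4->0,2=3] -> levels [10 8 9 8 8]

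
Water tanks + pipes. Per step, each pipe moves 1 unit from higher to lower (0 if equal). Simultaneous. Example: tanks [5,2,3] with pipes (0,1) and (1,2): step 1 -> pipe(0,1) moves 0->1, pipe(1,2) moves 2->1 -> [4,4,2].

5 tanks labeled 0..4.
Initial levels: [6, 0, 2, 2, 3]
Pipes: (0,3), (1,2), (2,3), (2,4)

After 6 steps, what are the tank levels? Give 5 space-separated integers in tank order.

Step 1: flows [0->3,2->1,2=3,4->2] -> levels [5 1 2 3 2]
Step 2: flows [0->3,2->1,3->2,2=4] -> levels [4 2 2 3 2]
Step 3: flows [0->3,1=2,3->2,2=4] -> levels [3 2 3 3 2]
Step 4: flows [0=3,2->1,2=3,2->4] -> levels [3 3 1 3 3]
Step 5: flows [0=3,1->2,3->2,4->2] -> levels [3 2 4 2 2]
Step 6: flows [0->3,2->1,2->3,2->4] -> levels [2 3 1 4 3]

Answer: 2 3 1 4 3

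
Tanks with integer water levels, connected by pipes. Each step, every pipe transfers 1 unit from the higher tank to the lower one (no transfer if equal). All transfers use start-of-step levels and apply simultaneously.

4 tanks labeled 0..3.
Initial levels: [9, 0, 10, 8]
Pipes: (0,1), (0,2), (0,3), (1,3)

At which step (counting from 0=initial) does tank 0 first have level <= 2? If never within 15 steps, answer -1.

Step 1: flows [0->1,2->0,0->3,3->1] -> levels [8 2 9 8]
Step 2: flows [0->1,2->0,0=3,3->1] -> levels [8 4 8 7]
Step 3: flows [0->1,0=2,0->3,3->1] -> levels [6 6 8 7]
Step 4: flows [0=1,2->0,3->0,3->1] -> levels [8 7 7 5]
Step 5: flows [0->1,0->2,0->3,1->3] -> levels [5 7 8 7]
Step 6: flows [1->0,2->0,3->0,1=3] -> levels [8 6 7 6]
Step 7: flows [0->1,0->2,0->3,1=3] -> levels [5 7 8 7]
  -> period-2 cycle (repeats step 5); tank 0 never drops to <=2
Tank 0 never reaches <=2 within 15 steps

Answer: -1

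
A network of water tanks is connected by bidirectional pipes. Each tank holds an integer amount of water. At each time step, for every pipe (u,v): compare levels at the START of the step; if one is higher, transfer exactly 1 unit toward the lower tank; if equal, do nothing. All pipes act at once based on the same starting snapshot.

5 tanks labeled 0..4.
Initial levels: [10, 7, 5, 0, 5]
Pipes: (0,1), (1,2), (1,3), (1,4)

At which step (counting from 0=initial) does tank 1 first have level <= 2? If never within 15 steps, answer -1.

Step 1: flows [0->1,1->2,1->3,1->4] -> levels [9 5 6 1 6]
Step 2: flows [0->1,2->1,1->3,4->1] -> levels [8 7 5 2 5]
Step 3: flows [0->1,1->2,1->3,1->4] -> levels [7 5 6 3 6]
Step 4: flows [0->1,2->1,1->3,4->1] -> levels [6 7 5 4 5]
Step 5: flows [1->0,1->2,1->3,1->4] -> levels [7 3 6 5 6]
Step 6: flows [0->1,2->1,3->1,4->1] -> levels [6 7 5 4 5]
  -> period-2 cycle (repeats step 4); tank 1 never drops to <=2
Tank 1 never reaches <=2 within 15 steps

Answer: -1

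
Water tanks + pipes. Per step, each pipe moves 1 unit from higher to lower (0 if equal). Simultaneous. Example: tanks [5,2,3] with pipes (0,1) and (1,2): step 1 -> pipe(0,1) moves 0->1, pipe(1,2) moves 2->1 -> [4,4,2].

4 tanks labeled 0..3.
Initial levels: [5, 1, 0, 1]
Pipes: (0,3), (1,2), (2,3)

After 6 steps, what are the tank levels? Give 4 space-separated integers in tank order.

Step 1: flows [0->3,1->2,3->2] -> levels [4 0 2 1]
Step 2: flows [0->3,2->1,2->3] -> levels [3 1 0 3]
Step 3: flows [0=3,1->2,3->2] -> levels [3 0 2 2]
Step 4: flows [0->3,2->1,2=3] -> levels [2 1 1 3]
Step 5: flows [3->0,1=2,3->2] -> levels [3 1 2 1]
Step 6: flows [0->3,2->1,2->3] -> levels [2 2 0 3]

Answer: 2 2 0 3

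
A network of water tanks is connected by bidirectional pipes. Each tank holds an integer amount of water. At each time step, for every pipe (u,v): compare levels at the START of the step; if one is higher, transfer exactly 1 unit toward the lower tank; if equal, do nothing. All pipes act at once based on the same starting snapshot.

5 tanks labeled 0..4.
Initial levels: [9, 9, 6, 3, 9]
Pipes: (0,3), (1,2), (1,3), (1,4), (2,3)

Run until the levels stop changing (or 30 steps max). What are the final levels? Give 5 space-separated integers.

Answer: 7 6 7 8 8

Derivation:
Step 1: flows [0->3,1->2,1->3,1=4,2->3] -> levels [8 7 6 6 9]
Step 2: flows [0->3,1->2,1->3,4->1,2=3] -> levels [7 6 7 8 8]
Step 3: flows [3->0,2->1,3->1,4->1,3->2] -> levels [8 9 7 5 7]
Step 4: flows [0->3,1->2,1->3,1->4,2->3] -> levels [7 6 7 8 8]
  -> period-2 cycle: step 4 state = step 2 state; never stabilizes
  -> state at step 30: (30-2) mod 2 = 0, same as step 2 -> [7 6 7 8 8]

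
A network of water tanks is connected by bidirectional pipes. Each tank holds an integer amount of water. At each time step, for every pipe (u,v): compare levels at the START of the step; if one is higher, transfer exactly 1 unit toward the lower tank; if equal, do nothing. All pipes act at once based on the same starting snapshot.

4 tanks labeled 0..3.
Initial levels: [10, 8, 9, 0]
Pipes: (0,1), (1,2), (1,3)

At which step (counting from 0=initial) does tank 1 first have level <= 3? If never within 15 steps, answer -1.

Answer: -1

Derivation:
Step 1: flows [0->1,2->1,1->3] -> levels [9 9 8 1]
Step 2: flows [0=1,1->2,1->3] -> levels [9 7 9 2]
Step 3: flows [0->1,2->1,1->3] -> levels [8 8 8 3]
Step 4: flows [0=1,1=2,1->3] -> levels [8 7 8 4]
Step 5: flows [0->1,2->1,1->3] -> levels [7 8 7 5]
Step 6: flows [1->0,1->2,1->3] -> levels [8 5 8 6]
Step 7: flows [0->1,2->1,3->1] -> levels [7 8 7 5]
  -> period-2 cycle (repeats step 5); tank 1 never drops to <=3
Tank 1 never reaches <=3 within 15 steps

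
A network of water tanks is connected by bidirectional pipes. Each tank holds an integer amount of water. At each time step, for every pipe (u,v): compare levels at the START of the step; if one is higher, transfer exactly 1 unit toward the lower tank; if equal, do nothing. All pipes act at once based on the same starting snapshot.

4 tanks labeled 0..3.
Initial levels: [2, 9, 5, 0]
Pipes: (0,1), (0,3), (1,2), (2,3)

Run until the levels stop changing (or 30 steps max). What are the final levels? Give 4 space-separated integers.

Answer: 4 4 4 4

Derivation:
Step 1: flows [1->0,0->3,1->2,2->3] -> levels [2 7 5 2]
Step 2: flows [1->0,0=3,1->2,2->3] -> levels [3 5 5 3]
Step 3: flows [1->0,0=3,1=2,2->3] -> levels [4 4 4 4]
Step 4: flows [0=1,0=3,1=2,2=3] -> levels [4 4 4 4]
  -> stable (no change)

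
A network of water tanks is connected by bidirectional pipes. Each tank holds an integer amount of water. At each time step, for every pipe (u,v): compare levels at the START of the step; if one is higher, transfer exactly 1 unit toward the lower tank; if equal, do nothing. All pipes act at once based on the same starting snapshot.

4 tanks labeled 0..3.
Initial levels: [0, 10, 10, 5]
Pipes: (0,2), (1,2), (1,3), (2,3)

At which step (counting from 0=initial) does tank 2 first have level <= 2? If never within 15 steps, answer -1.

Answer: -1

Derivation:
Step 1: flows [2->0,1=2,1->3,2->3] -> levels [1 9 8 7]
Step 2: flows [2->0,1->2,1->3,2->3] -> levels [2 7 7 9]
Step 3: flows [2->0,1=2,3->1,3->2] -> levels [3 8 7 7]
Step 4: flows [2->0,1->2,1->3,2=3] -> levels [4 6 7 8]
Step 5: flows [2->0,2->1,3->1,3->2] -> levels [5 8 6 6]
Step 6: flows [2->0,1->2,1->3,2=3] -> levels [6 6 6 7]
Step 7: flows [0=2,1=2,3->1,3->2] -> levels [6 7 7 5]
Step 8: flows [2->0,1=2,1->3,2->3] -> levels [7 6 5 7]
Step 9: flows [0->2,1->2,3->1,3->2] -> levels [6 6 8 5]
Step 10: flows [2->0,2->1,1->3,2->3] -> levels [7 6 5 7]
  -> period-2 cycle (repeats step 8); tank 2 never drops to <=2
Tank 2 never reaches <=2 within 15 steps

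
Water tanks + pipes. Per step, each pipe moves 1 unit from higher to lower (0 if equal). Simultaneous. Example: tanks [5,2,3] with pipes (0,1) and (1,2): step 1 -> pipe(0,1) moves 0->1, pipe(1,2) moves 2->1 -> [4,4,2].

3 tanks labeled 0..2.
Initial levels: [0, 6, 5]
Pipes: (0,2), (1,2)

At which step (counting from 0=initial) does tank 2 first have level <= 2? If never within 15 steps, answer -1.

Answer: -1

Derivation:
Step 1: flows [2->0,1->2] -> levels [1 5 5]
Step 2: flows [2->0,1=2] -> levels [2 5 4]
Step 3: flows [2->0,1->2] -> levels [3 4 4]
Step 4: flows [2->0,1=2] -> levels [4 4 3]
Step 5: flows [0->2,1->2] -> levels [3 3 5]
Step 6: flows [2->0,2->1] -> levels [4 4 3]
  -> period-2 cycle (repeats step 4); tank 2 never drops to <=2
Tank 2 never reaches <=2 within 15 steps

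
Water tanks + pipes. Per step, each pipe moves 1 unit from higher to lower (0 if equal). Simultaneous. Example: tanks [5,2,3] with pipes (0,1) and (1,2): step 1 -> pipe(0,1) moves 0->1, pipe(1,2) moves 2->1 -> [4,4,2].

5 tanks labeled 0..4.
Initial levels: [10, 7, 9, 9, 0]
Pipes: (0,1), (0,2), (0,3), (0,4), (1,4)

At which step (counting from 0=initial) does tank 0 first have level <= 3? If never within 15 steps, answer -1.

Answer: -1

Derivation:
Step 1: flows [0->1,0->2,0->3,0->4,1->4] -> levels [6 7 10 10 2]
Step 2: flows [1->0,2->0,3->0,0->4,1->4] -> levels [8 5 9 9 4]
Step 3: flows [0->1,2->0,3->0,0->4,1->4] -> levels [8 5 8 8 6]
Step 4: flows [0->1,0=2,0=3,0->4,4->1] -> levels [6 7 8 8 6]
Step 5: flows [1->0,2->0,3->0,0=4,1->4] -> levels [9 5 7 7 7]
Step 6: flows [0->1,0->2,0->3,0->4,4->1] -> levels [5 7 8 8 7]
Step 7: flows [1->0,2->0,3->0,4->0,1=4] -> levels [9 6 7 7 6]
Step 8: flows [0->1,0->2,0->3,0->4,1=4] -> levels [5 7 8 8 7]
  -> period-2 cycle (repeats step 6); tank 0 never drops to <=3
Tank 0 never reaches <=3 within 15 steps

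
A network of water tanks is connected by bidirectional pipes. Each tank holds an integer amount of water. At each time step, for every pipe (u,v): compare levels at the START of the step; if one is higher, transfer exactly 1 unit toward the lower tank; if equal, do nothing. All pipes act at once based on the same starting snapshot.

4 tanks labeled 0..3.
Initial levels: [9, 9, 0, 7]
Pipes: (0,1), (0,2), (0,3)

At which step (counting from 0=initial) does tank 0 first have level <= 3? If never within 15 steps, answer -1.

Answer: -1

Derivation:
Step 1: flows [0=1,0->2,0->3] -> levels [7 9 1 8]
Step 2: flows [1->0,0->2,3->0] -> levels [8 8 2 7]
Step 3: flows [0=1,0->2,0->3] -> levels [6 8 3 8]
Step 4: flows [1->0,0->2,3->0] -> levels [7 7 4 7]
Step 5: flows [0=1,0->2,0=3] -> levels [6 7 5 7]
Step 6: flows [1->0,0->2,3->0] -> levels [7 6 6 6]
Step 7: flows [0->1,0->2,0->3] -> levels [4 7 7 7]
Step 8: flows [1->0,2->0,3->0] -> levels [7 6 6 6]
  -> period-2 cycle (repeats step 6); tank 0 never drops to <=3
Tank 0 never reaches <=3 within 15 steps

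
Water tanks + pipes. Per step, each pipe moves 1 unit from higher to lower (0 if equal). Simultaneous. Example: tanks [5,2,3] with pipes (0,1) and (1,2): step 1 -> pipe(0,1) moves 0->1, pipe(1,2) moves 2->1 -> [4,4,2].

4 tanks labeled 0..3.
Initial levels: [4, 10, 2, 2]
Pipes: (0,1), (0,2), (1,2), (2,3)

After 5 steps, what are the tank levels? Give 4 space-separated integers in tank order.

Answer: 4 4 6 4

Derivation:
Step 1: flows [1->0,0->2,1->2,2=3] -> levels [4 8 4 2]
Step 2: flows [1->0,0=2,1->2,2->3] -> levels [5 6 4 3]
Step 3: flows [1->0,0->2,1->2,2->3] -> levels [5 4 5 4]
Step 4: flows [0->1,0=2,2->1,2->3] -> levels [4 6 3 5]
Step 5: flows [1->0,0->2,1->2,3->2] -> levels [4 4 6 4]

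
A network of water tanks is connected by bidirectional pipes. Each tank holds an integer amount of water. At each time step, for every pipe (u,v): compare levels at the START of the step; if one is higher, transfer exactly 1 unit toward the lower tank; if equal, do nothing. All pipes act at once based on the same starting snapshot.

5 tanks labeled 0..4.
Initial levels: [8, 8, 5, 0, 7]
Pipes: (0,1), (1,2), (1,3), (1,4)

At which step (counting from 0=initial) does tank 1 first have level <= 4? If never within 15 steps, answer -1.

Step 1: flows [0=1,1->2,1->3,1->4] -> levels [8 5 6 1 8]
Step 2: flows [0->1,2->1,1->3,4->1] -> levels [7 7 5 2 7]
Step 3: flows [0=1,1->2,1->3,1=4] -> levels [7 5 6 3 7]
Step 4: flows [0->1,2->1,1->3,4->1] -> levels [6 7 5 4 6]
Step 5: flows [1->0,1->2,1->3,1->4] -> levels [7 3 6 5 7]
Tank 1 first reaches <=4 at step 5

Answer: 5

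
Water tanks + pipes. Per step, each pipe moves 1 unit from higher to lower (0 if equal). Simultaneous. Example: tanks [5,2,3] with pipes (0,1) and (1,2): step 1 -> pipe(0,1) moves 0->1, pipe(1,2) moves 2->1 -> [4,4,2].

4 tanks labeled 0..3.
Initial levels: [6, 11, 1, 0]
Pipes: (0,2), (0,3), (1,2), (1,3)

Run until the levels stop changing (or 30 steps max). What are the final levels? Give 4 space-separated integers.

Step 1: flows [0->2,0->3,1->2,1->3] -> levels [4 9 3 2]
Step 2: flows [0->2,0->3,1->2,1->3] -> levels [2 7 5 4]
Step 3: flows [2->0,3->0,1->2,1->3] -> levels [4 5 5 4]
Step 4: flows [2->0,0=3,1=2,1->3] -> levels [5 4 4 5]
Step 5: flows [0->2,0=3,1=2,3->1] -> levels [4 5 5 4]
  -> period-2 cycle: step 5 state = step 3 state; never stabilizes
  -> state at step 30: (30-3) mod 2 = 1, same as step 4 -> [5 4 4 5]

Answer: 5 4 4 5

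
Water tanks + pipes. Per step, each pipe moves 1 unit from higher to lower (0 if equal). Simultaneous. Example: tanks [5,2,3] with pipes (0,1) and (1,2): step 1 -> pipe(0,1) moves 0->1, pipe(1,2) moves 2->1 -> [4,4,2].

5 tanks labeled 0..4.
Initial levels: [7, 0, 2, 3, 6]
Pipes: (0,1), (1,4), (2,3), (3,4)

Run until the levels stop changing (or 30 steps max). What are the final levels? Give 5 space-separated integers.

Answer: 3 5 3 4 3

Derivation:
Step 1: flows [0->1,4->1,3->2,4->3] -> levels [6 2 3 3 4]
Step 2: flows [0->1,4->1,2=3,4->3] -> levels [5 4 3 4 2]
Step 3: flows [0->1,1->4,3->2,3->4] -> levels [4 4 4 2 4]
Step 4: flows [0=1,1=4,2->3,4->3] -> levels [4 4 3 4 3]
Step 5: flows [0=1,1->4,3->2,3->4] -> levels [4 3 4 2 5]
Step 6: flows [0->1,4->1,2->3,4->3] -> levels [3 5 3 4 3]
Step 7: flows [1->0,1->4,3->2,3->4] -> levels [4 3 4 2 5]
  -> period-2 cycle: step 7 state = step 5 state; never stabilizes
  -> state at step 30: (30-5) mod 2 = 1, same as step 6 -> [3 5 3 4 3]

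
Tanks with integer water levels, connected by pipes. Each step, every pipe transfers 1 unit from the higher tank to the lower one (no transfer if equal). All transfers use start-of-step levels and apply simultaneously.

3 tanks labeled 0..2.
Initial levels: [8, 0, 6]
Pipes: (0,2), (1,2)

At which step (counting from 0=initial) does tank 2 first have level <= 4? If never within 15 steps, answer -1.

Step 1: flows [0->2,2->1] -> levels [7 1 6]
Step 2: flows [0->2,2->1] -> levels [6 2 6]
Step 3: flows [0=2,2->1] -> levels [6 3 5]
Step 4: flows [0->2,2->1] -> levels [5 4 5]
Step 5: flows [0=2,2->1] -> levels [5 5 4]
Tank 2 first reaches <=4 at step 5

Answer: 5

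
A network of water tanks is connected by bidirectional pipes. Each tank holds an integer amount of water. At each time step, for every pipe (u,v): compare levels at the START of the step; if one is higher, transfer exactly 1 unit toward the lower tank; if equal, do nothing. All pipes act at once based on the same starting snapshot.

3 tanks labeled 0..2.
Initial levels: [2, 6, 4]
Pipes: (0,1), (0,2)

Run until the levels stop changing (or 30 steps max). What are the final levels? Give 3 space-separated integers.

Step 1: flows [1->0,2->0] -> levels [4 5 3]
Step 2: flows [1->0,0->2] -> levels [4 4 4]
Step 3: flows [0=1,0=2] -> levels [4 4 4]
  -> stable (no change)

Answer: 4 4 4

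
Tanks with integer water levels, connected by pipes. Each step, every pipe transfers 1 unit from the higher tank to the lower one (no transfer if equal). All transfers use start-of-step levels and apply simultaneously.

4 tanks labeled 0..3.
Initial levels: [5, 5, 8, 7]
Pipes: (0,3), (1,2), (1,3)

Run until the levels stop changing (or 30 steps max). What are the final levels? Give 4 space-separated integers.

Answer: 5 6 7 7

Derivation:
Step 1: flows [3->0,2->1,3->1] -> levels [6 7 7 5]
Step 2: flows [0->3,1=2,1->3] -> levels [5 6 7 7]
Step 3: flows [3->0,2->1,3->1] -> levels [6 8 6 5]
Step 4: flows [0->3,1->2,1->3] -> levels [5 6 7 7]
  -> period-2 cycle: step 4 state = step 2 state; never stabilizes
  -> state at step 30: (30-2) mod 2 = 0, same as step 2 -> [5 6 7 7]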